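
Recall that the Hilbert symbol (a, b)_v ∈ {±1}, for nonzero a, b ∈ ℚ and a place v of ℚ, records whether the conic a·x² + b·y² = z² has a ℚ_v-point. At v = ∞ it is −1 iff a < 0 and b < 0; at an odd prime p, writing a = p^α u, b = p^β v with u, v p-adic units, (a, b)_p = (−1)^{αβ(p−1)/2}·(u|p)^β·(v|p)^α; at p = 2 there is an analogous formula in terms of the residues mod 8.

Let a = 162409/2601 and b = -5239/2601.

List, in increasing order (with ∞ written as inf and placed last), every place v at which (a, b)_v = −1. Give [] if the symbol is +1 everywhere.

(a, b) ≡ (1, -31) mod (ℚ^×)²; places V = {2, 3, 13, 17, 31, ∞}.
(a,b)_13: α=2, u≡12; β=2, v≡8 (mod 13); (12|13)=+1, (8|13)=-1; sign (−1)^0·+1^2·-1^2 = +1.
(a,b)_∞: sgn(1)=+, sgn(-31)=−, so +1.
(a,b)_3: α=-2, u≡1; β=-2, v≡2 (mod 3); (1|3)=+1, (2|3)=-1; sign (−1)^0·+1^-2·-1^-2 = +1.
(a,b)_17: α=-2, u≡16; β=-2, v≡11 (mod 17); (16|17)=+1, (11|17)=-1; sign (−1)^0·+1^-2·-1^-2 = +1.
(a,b)_2: α=0, β=0; u≡1, v≡1 (mod 8); ε(u)ε(v)=0·0, αω(v)=0·0, βω(u)=0·0; sum ≡ 0  ⇒  +1.
(a,b)_31: α=2, u≡16; β=1, v≡15 (mod 31); (16|31)=+1, (15|31)=-1; sign (−1)^0·+1^1·-1^2 = +1.
Every local symbol is +1, so the conic 1·x² + -31·y² = z² has ℚ_v-points for all v and hence a ℚ-point; (a, b / ℚ) ≅ M_2(ℚ).

[]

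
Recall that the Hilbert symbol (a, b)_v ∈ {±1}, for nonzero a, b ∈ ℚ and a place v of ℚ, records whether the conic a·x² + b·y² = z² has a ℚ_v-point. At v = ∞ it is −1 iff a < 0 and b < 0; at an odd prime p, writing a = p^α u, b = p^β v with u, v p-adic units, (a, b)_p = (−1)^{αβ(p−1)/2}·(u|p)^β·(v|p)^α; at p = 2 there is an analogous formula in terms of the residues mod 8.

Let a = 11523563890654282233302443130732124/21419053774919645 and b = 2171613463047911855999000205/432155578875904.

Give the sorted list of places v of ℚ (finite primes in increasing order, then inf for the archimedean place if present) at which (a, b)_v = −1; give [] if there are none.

[3, 7, 17, 19, 23, 29]

Mod squares: a ≡ 248834355, b ≡ 2805. Check v ∈ {∞, 2, 3, 5, 7, 11, 13, 17, 19, 23, 29, 31}.
v=13: a=13^-6·(≡12), b=13^-4·(≡9) mod 13; (12|13)=+1, (9|13)=+1; (−1)^{-6·-4·6}·(+1)^-4·(+1)^-6 = +1.
v=∞: 248834355 > 0 and 2805 > 0  ⇒  (a,b)_∞ = +1.
v=19: a=19^3·(≡7), b=19^2·(≡14) mod 19; (7|19)=+1, (14|19)=-1; (−1)^{3·2·9}·(+1)^2·(-1)^3 = -1.
v=23: a=23^3·(≡17), b=23^2·(≡10) mod 23; (17|23)=-1, (10|23)=-1; (−1)^{3·2·11}·(-1)^2·(-1)^3 = -1.
v=2: v_2(a)=2, v_2(b)=-14; units ≡ 3, 5 (mod 8); ε·ε+αω+βω = 1·0+2·1+-14·1 ≡ 0  ⇒  (a,b)_2 = +1.
v=11: a=11^1·(≡5), b=11^1·(≡7) mod 11; (5|11)=+1, (7|11)=-1; (−1)^{1·1·5}·(+1)^1·(-1)^1 = +1.
v=31: a=31^-6·(≡26), b=31^-4·(≡6) mod 31; (26|31)=-1, (6|31)=-1; (−1)^{-6·-4·15}·(-1)^-4·(-1)^-6 = +1.
v=7: a=7^15·(≡2), b=7^10·(≡5) mod 7; (2|7)=+1, (5|7)=-1; (−1)^{15·10·3}·(+1)^10·(-1)^15 = -1.
v=3: a=3^13·(≡2), b=3^11·(≡2) mod 3; (2|3)=-1, (2|3)=-1; (−1)^{13·11·1}·(-1)^11·(-1)^13 = -1.
v=29: a=29^3·(≡23), b=29^2·(≡2) mod 29; (23|29)=+1, (2|29)=-1; (−1)^{3·2·14}·(+1)^2·(-1)^3 = -1.
v=17: a=17^1·(≡1), b=17^3·(≡3) mod 17; (1|17)=+1, (3|17)=-1; (−1)^{1·3·8}·(+1)^3·(-1)^1 = -1.
v=5: a=5^-1·(≡1), b=5^1·(≡4) mod 5; (1|5)=+1, (4|5)=+1; (−1)^{-1·1·2}·(+1)^1·(+1)^-1 = +1.
(248834355, 2805 / ℚ) ramifies at {3, 7, 17, 19, 23, 29}: a division algebra.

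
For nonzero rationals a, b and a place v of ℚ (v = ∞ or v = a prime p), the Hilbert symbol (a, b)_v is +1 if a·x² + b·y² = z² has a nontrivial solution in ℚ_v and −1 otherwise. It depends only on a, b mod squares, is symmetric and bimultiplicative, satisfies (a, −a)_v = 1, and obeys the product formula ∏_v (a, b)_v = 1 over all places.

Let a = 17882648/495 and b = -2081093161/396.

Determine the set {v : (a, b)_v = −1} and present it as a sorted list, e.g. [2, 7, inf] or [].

[2, 19]

(a, b) ≡ (2090, -11) mod (ℚ^×)²; places V = {2, 3, 5, 7, 11, 19, ∞}.
(a,b)_3: α=-2, u≡2; β=-2, v≡1 (mod 3); (2|3)=-1, (1|3)=+1; sign (−1)^0·-1^-2·+1^-2 = +1.
(a,b)_19: α=1, u≡8; β=2, v≡10 (mod 19); (8|19)=-1, (10|19)=-1; sign (−1)^0·-1^2·-1^1 = -1.
(a,b)_11: α=-1, u≡3; β=-1, v≡6 (mod 11); (3|11)=+1, (6|11)=-1; sign (−1)^1·+1^-1·-1^-1 = +1.
(a,b)_7: α=6, u≡1; β=8, v≡6 (mod 7); (1|7)=+1, (6|7)=-1; sign (−1)^0·+1^8·-1^6 = +1.
(a,b)_2: α=3, β=-2; u≡5, v≡5 (mod 8); ε(u)ε(v)=0·0, αω(v)=3·1, βω(u)=-2·1; sum ≡ 1  ⇒  -1.
(a,b)_∞: sgn(2090)=+, sgn(-11)=−, so +1.
(a,b)_5: α=-1, u≡2; β=0, v≡4 (mod 5); (2|5)=-1, (4|5)=+1; sign (−1)^0·-1^0·+1^-1 = +1.
(2090, -11 / ℚ) ramifies at {2, 19}: a division algebra.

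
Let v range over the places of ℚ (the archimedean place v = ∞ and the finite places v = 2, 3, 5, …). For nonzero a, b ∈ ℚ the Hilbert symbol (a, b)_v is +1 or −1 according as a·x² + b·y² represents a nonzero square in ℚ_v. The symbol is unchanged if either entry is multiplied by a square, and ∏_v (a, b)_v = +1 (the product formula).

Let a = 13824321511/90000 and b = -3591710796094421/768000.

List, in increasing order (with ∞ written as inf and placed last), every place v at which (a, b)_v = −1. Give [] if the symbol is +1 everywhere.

[7, 13, 23, 31]

(a, b) ≡ (676039, -18232771830) mod (ℚ^×)²; places V = {2, 3, 5, 7, 11, 13, 17, 19, 23, 29, 31, ∞}.
(a,b)_19: α=1, u≡10; β=1, v≡17 (mod 19); (10|19)=-1, (17|19)=+1; sign (−1)^1·-1^1·+1^1 = +1.
(a,b)_∞: sgn(676039)=+, sgn(-18232771830)=−, so +1.
(a,b)_17: α=1, u≡13; β=3, v≡15 (mod 17); (13|17)=+1, (15|17)=+1; sign (−1)^0·+1^3·+1^1 = +1.
(a,b)_5: α=-4, u≡4; β=-3, v≡1 (mod 5); (4|5)=+1, (1|5)=+1; sign (−1)^0·+1^-3·+1^-4 = +1.
(a,b)_29: α=0, u≡24; β=1, v≡2 (mod 29); (24|29)=+1, (2|29)=-1; sign (−1)^0·+1^1·-1^0 = +1.
(a,b)_23: α=1, u≡21; β=1, v≡14 (mod 23); (21|23)=-1, (14|23)=-1; sign (−1)^1·-1^1·-1^1 = -1.
(a,b)_7: α=1, u≡3; β=1, v≡5 (mod 7); (3|7)=-1, (5|7)=-1; sign (−1)^1·-1^1·-1^1 = -1.
(a,b)_2: α=-4, β=-11; u≡7, v≡5 (mod 8); ε(u)ε(v)=1·0, αω(v)=-4·1, βω(u)=-11·0; sum ≡ 0  ⇒  +1.
(a,b)_31: α=0, u≡23; β=1, v≡20 (mod 31); (23|31)=-1, (20|31)=+1; sign (−1)^0·-1^1·+1^0 = -1.
(a,b)_13: α=3, u≡12; β=3, v≡7 (mod 13); (12|13)=+1, (7|13)=-1; sign (−1)^0·+1^3·-1^3 = -1.
(a,b)_3: α=-2, u≡1; β=-1, v≡1 (mod 3); (1|3)=+1, (1|3)=+1; sign (−1)^0·+1^-1·+1^-2 = +1.
(a,b)_11: α=2, u≡9; β=2, v≡7 (mod 11); (9|11)=+1, (7|11)=-1; sign (−1)^0·+1^2·-1^2 = +1.
(676039, -18232771830 / ℚ) ramifies at {7, 13, 23, 31}: a division algebra.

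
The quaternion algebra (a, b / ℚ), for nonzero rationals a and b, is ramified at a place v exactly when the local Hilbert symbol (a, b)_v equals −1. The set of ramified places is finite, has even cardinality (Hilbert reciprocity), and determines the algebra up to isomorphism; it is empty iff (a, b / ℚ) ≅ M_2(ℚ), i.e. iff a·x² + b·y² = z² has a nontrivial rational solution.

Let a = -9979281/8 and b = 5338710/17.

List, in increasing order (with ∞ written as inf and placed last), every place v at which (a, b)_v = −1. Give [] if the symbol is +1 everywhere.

[5, 13]

Mod squares: a ≡ -2, b ≡ 6630. Check v ∈ {∞, 2, 3, 5, 13, 17}.
v=13: a=13^2·(≡11), b=13^3·(≡3) mod 13; (11|13)=-1, (3|13)=+1; (−1)^{2·3·6}·(-1)^3·(+1)^2 = -1.
v=2: v_2(a)=-3, v_2(b)=1; units ≡ 7, 3 (mod 8); ε·ε+αω+βω = 1·1+-3·1+1·0 ≡ 0  ⇒  (a,b)_2 = +1.
v=5: a=5^0·(≡3), b=5^1·(≡1) mod 5; (3|5)=-1, (1|5)=+1; (−1)^{0·1·2}·(-1)^1·(+1)^0 = -1.
v=3: a=3^10·(≡1), b=3^5·(≡2) mod 3; (1|3)=+1, (2|3)=-1; (−1)^{10·5·1}·(+1)^5·(-1)^10 = +1.
v=17: a=17^0·(≡1), b=17^-1·(≡13) mod 17; (1|17)=+1, (13|17)=+1; (−1)^{0·-1·8}·(+1)^-1·(+1)^0 = +1.
v=∞: -2 < 0 and 6630 > 0  ⇒  (a,b)_∞ = +1.
Ram(-2, 6630) = {5, 13}; no ℚ_5-point on the conic.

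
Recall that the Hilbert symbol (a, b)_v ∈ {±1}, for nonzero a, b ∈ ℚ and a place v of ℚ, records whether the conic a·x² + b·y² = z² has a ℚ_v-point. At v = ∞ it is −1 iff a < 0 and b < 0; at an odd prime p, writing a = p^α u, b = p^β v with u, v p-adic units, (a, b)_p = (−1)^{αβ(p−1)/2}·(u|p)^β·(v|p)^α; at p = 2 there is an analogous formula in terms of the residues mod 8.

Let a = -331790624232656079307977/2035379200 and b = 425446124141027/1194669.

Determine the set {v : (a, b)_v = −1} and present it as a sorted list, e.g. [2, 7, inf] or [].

(a, b) ≡ (-731, 8231447) mod (ℚ^×)²; places V = {2, 3, 5, 7, 11, 17, 23, 29, 37, 41, 43, ∞}.
(a,b)_43: α=-3, u≡18; β=-1, v≡21 (mod 43); (18|43)=-1, (21|43)=+1; sign (−1)^1·-1^-1·+1^-3 = +1.
(a,b)_17: α=1, u≡15; β=2, v≡15 (mod 17); (15|17)=+1, (15|17)=+1; sign (−1)^0·+1^2·+1^1 = +1.
(a,b)_3: α=4, u≡1; β=-4, v≡2 (mod 3); (1|3)=+1, (2|3)=-1; sign (−1)^0·+1^-4·-1^4 = +1.
(a,b)_23: α=6, u≡17; β=3, v≡3 (mod 23); (17|23)=-1, (3|23)=+1; sign (−1)^0·-1^3·+1^6 = -1.
(a,b)_2: α=-10, β=0; u≡5, v≡7 (mod 8); ε(u)ε(v)=0·1, αω(v)=-10·0, βω(u)=0·1; sum ≡ 0  ⇒  +1.
(a,b)_41: α=2, u≡7; β=1, v≡8 (mod 41); (7|41)=-1, (8|41)=+1; sign (−1)^0·-1^1·+1^2 = -1.
(a,b)_∞: sgn(-731)=−, sgn(8231447)=+, so +1.
(a,b)_11: α=0, u≡2; β=2, v≡5 (mod 11); (2|11)=-1, (5|11)=+1; sign (−1)^0·-1^2·+1^0 = +1.
(a,b)_7: α=0, u≡1; β=-3, v≡6 (mod 7); (1|7)=+1, (6|7)=-1; sign (−1)^0·+1^-3·-1^0 = +1.
(a,b)_5: α=-2, u≡1; β=0, v≡3 (mod 5); (1|5)=+1, (3|5)=-1; sign (−1)^0·+1^0·-1^-2 = +1.
(a,b)_29: α=4, u≡13; β=3, v≡6 (mod 29); (13|29)=+1, (6|29)=+1; sign (−1)^0·+1^3·+1^4 = +1.
(a,b)_37: α=2, u≡3; β=0, v≡24 (mod 37); (3|37)=+1, (24|37)=-1; sign (−1)^0·+1^0·-1^2 = +1.
(-731, 8231447 / ℚ) ramifies at {23, 41}: a division algebra.

[23, 41]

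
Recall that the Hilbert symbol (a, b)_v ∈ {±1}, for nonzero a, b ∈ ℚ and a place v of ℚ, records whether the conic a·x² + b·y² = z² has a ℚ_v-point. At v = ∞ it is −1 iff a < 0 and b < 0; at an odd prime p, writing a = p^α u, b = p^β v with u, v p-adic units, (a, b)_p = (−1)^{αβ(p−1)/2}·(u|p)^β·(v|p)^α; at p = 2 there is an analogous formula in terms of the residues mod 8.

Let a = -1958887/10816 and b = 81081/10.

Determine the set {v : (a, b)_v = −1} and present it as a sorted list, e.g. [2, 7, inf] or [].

[5, 13]

(a, b) ≡ (-7, 10010) mod (ℚ^×)²; places V = {2, 3, 5, 7, 11, 13, 23, ∞}.
(a,b)_13: α=-2, u≡8; β=1, v≡1 (mod 13); (8|13)=-1, (1|13)=+1; sign (−1)^0·-1^1·+1^-2 = -1.
(a,b)_7: α=1, u≡5; β=1, v≡4 (mod 7); (5|7)=-1, (4|7)=+1; sign (−1)^1·-1^1·+1^1 = +1.
(a,b)_∞: sgn(-7)=−, sgn(10010)=+, so +1.
(a,b)_2: α=-6, β=-1; u≡1, v≡5 (mod 8); ε(u)ε(v)=0·0, αω(v)=-6·1, βω(u)=-1·0; sum ≡ 0  ⇒  +1.
(a,b)_5: α=0, u≡3; β=-1, v≡3 (mod 5); (3|5)=-1, (3|5)=-1; sign (−1)^0·-1^-1·-1^0 = -1.
(a,b)_23: α=4, u≡18; β=0, v≡19 (mod 23); (18|23)=+1, (19|23)=-1; sign (−1)^0·+1^0·-1^4 = +1.
(a,b)_3: α=0, u≡2; β=4, v≡2 (mod 3); (2|3)=-1, (2|3)=-1; sign (−1)^0·-1^4·-1^0 = +1.
(a,b)_11: α=0, u≡5; β=1, v≡10 (mod 11); (5|11)=+1, (10|11)=-1; sign (−1)^0·+1^1·-1^0 = +1.
|Ram(-7, 10010)| = 2, even; anisotropic at {5, 13}.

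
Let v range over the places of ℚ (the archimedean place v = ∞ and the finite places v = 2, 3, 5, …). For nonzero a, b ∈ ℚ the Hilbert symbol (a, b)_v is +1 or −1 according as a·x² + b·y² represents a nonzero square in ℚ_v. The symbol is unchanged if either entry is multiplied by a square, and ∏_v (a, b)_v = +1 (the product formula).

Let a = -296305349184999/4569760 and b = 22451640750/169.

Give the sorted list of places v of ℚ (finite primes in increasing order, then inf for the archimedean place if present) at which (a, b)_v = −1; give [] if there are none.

Mod squares: a ≡ -1190, b ≡ 1870. Check v ∈ {∞, 2, 3, 5, 7, 11, 13, 17, 23}.
v=11: a=11^4·(≡9), b=11^3·(≡9) mod 11; (9|11)=+1, (9|11)=+1; (−1)^{4·3·5}·(+1)^3·(+1)^4 = +1.
v=17: a=17^1·(≡1), b=17^1·(≡13) mod 17; (1|17)=+1, (13|17)=+1; (−1)^{1·1·8}·(+1)^1·(+1)^1 = +1.
v=23: a=23^2·(≡6), b=23^0·(≡10) mod 23; (6|23)=+1, (10|23)=-1; (−1)^{2·0·11}·(+1)^0·(-1)^2 = +1.
v=13: a=13^-4·(≡7), b=13^-2·(≡6) mod 13; (7|13)=-1, (6|13)=-1; (−1)^{-4·-2·6}·(-1)^-2·(-1)^-4 = +1.
v=7: a=7^3·(≡5), b=7^2·(≡4) mod 7; (5|7)=-1, (4|7)=+1; (−1)^{3·2·3}·(-1)^2·(+1)^3 = +1.
v=∞: -1190 < 0 and 1870 > 0  ⇒  (a,b)_∞ = +1.
v=3: a=3^8·(≡1), b=3^4·(≡1) mod 3; (1|3)=+1, (1|3)=+1; (−1)^{8·4·1}·(+1)^4·(+1)^8 = +1.
v=2: v_2(a)=-5, v_2(b)=1; units ≡ 5, 7 (mod 8); ε·ε+αω+βω = 0·1+-5·0+1·1 ≡ 1  ⇒  (a,b)_2 = -1.
v=5: a=5^-1·(≡3), b=5^3·(≡4) mod 5; (3|5)=-1, (4|5)=+1; (−1)^{-1·3·2}·(-1)^3·(+1)^-1 = -1.
|Ram(-1190, 1870)| = 2, even; anisotropic at {2, 5}.

[2, 5]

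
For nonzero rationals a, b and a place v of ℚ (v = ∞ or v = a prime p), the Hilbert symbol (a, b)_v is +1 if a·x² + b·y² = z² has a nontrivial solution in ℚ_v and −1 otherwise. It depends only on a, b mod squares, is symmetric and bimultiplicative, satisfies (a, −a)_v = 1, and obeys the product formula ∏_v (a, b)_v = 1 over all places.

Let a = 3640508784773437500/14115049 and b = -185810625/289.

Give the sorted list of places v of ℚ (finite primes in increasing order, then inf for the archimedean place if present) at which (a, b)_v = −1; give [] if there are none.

Mod squares: a ≡ 55, b ≡ -273. Check v ∈ {∞, 2, 3, 5, 7, 11, 13, 17}.
v=∞: 55 > 0 and -273 < 0  ⇒  (a,b)_∞ = +1.
v=11: a=11^5·(≡5), b=11^2·(≡10) mod 11; (5|11)=+1, (10|11)=-1; (−1)^{5·2·5}·(+1)^2·(-1)^5 = -1.
v=17: a=17^-4·(≡13), b=17^-2·(≡4) mod 17; (13|17)=+1, (4|17)=+1; (−1)^{-4·-2·8}·(+1)^-2·(+1)^-4 = +1.
v=7: a=7^2·(≡6), b=7^1·(≡5) mod 7; (6|7)=-1, (5|7)=-1; (−1)^{2·1·3}·(-1)^1·(-1)^2 = -1.
v=5: a=5^9·(≡1), b=5^4·(≡2) mod 5; (1|5)=+1, (2|5)=-1; (−1)^{9·4·2}·(+1)^4·(-1)^9 = -1.
v=3: a=3^10·(≡1), b=3^3·(≡2) mod 3; (1|3)=+1, (2|3)=-1; (−1)^{10·3·1}·(+1)^3·(-1)^10 = +1.
v=13: a=13^-2·(≡3), b=13^1·(≡8) mod 13; (3|13)=+1, (8|13)=-1; (−1)^{-2·1·6}·(+1)^1·(-1)^-2 = +1.
v=2: v_2(a)=2, v_2(b)=0; units ≡ 7, 7 (mod 8); ε·ε+αω+βω = 1·1+2·0+0·0 ≡ 1  ⇒  (a,b)_2 = -1.
(55, -273 / ℚ) ramifies at {2, 5, 7, 11}: a division algebra.

[2, 5, 7, 11]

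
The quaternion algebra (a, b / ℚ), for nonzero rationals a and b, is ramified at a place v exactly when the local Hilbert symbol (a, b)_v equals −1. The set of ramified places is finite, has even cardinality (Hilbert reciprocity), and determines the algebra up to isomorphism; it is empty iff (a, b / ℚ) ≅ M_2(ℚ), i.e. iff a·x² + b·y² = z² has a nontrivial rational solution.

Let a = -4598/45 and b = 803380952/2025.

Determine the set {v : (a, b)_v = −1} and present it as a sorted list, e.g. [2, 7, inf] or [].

[2, 5]

Mod squares: a ≡ -190, b ≡ 38. Check v ∈ {∞, 2, 3, 5, 11, 19}.
v=2: v_2(a)=1, v_2(b)=3; units ≡ 1, 3 (mod 8); ε·ε+αω+βω = 0·1+1·1+3·0 ≡ 1  ⇒  (a,b)_2 = -1.
v=5: a=5^-1·(≡3), b=5^-2·(≡2) mod 5; (3|5)=-1, (2|5)=-1; (−1)^{-1·-2·2}·(-1)^-2·(-1)^-1 = -1.
v=19: a=19^1·(≡17), b=19^3·(≡8) mod 19; (17|19)=+1, (8|19)=-1; (−1)^{1·3·9}·(+1)^3·(-1)^1 = +1.
v=11: a=11^2·(≡6), b=11^4·(≡4) mod 11; (6|11)=-1, (4|11)=+1; (−1)^{2·4·5}·(-1)^4·(+1)^2 = +1.
v=∞: -190 < 0 and 38 > 0  ⇒  (a,b)_∞ = +1.
v=3: a=3^-2·(≡2), b=3^-4·(≡2) mod 3; (2|3)=-1, (2|3)=-1; (−1)^{-2·-4·1}·(-1)^-4·(-1)^-2 = +1.
Ram(-190, 38) = {2, 5}; no ℚ_2-point on the conic.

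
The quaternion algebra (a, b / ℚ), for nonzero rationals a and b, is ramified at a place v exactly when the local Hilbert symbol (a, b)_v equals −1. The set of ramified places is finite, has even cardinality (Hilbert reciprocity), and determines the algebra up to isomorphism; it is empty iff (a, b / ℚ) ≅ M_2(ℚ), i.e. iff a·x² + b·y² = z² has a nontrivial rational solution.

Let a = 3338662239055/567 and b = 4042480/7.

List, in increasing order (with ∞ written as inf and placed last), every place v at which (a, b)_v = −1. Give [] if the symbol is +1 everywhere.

[13, 17]

(a, b) ≡ (84149065, 10465) mod (ℚ^×)²; places V = {2, 3, 5, 7, 11, 13, 17, 23, 31, 43, ∞}.
(a,b)_23: α=1, u≡5; β=1, v≡9 (mod 23); (5|23)=-1, (9|23)=+1; sign (−1)^1·-1^1·+1^1 = +1.
(a,b)_7: α=-1, u≡6; β=-1, v≡1 (mod 7); (6|7)=-1, (1|7)=+1; sign (−1)^1·-1^-1·+1^-1 = +1.
(a,b)_13: α=1, u≡2; β=3, v≡1 (mod 13); (2|13)=-1, (1|13)=+1; sign (−1)^0·-1^3·+1^1 = -1.
(a,b)_31: α=2, u≡21; β=0, v≡7 (mod 31); (21|31)=-1, (7|31)=+1; sign (−1)^0·-1^0·+1^2 = +1.
(a,b)_11: α=1, u≡1; β=0, v≡5 (mod 11); (1|11)=+1, (5|11)=+1; sign (−1)^0·+1^0·+1^1 = +1.
(a,b)_43: α=1, u≡21; β=0, v≡1 (mod 43); (21|43)=+1, (1|43)=+1; sign (−1)^0·+1^0·+1^1 = +1.
(a,b)_17: α=3, u≡13; β=0, v≡12 (mod 17); (13|17)=+1, (12|17)=-1; sign (−1)^0·+1^0·-1^3 = -1.
(a,b)_2: α=0, β=4; u≡1, v≡1 (mod 8); ε(u)ε(v)=0·0, αω(v)=0·0, βω(u)=4·0; sum ≡ 0  ⇒  +1.
(a,b)_3: α=-4, u≡1; β=0, v≡1 (mod 3); (1|3)=+1, (1|3)=+1; sign (−1)^0·+1^0·+1^-4 = +1.
(a,b)_∞: sgn(84149065)=+, sgn(10465)=+, so +1.
(a,b)_5: α=1, u≡3; β=1, v≡3 (mod 5); (3|5)=-1, (3|5)=-1; sign (−1)^0·-1^1·-1^1 = +1.
|Ram(84149065, 10465)| = 2, even; anisotropic at {13, 17}.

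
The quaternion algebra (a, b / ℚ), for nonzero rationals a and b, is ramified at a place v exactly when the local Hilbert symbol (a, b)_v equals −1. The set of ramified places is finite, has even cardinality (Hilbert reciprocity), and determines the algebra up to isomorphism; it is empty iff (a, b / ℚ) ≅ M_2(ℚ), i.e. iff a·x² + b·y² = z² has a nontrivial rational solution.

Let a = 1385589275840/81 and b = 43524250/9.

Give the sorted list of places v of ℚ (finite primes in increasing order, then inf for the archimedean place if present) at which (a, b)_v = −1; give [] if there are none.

(a, b) ≡ (35, 35530) mod (ℚ^×)²; places V = {2, 3, 5, 7, 11, 17, 19, ∞}.
(a,b)_19: α=2, u≡6; β=1, v≡8 (mod 19); (6|19)=+1, (8|19)=-1; sign (−1)^0·+1^1·-1^2 = +1.
(a,b)_5: α=1, u≡3; β=3, v≡1 (mod 5); (3|5)=-1, (1|5)=+1; sign (−1)^0·-1^3·+1^1 = -1.
(a,b)_11: α=2, u≡8; β=1, v≡8 (mod 11); (8|11)=-1, (8|11)=-1; sign (−1)^0·-1^1·-1^2 = -1.
(a,b)_3: α=-4, u≡2; β=-2, v≡1 (mod 3); (2|3)=-1, (1|3)=+1; sign (−1)^0·-1^-2·+1^-4 = +1.
(a,b)_7: α=3, u≡6; β=2, v≡3 (mod 7); (6|7)=-1, (3|7)=-1; sign (−1)^0·-1^2·-1^3 = -1.
(a,b)_2: α=6, β=1; u≡3, v≡5 (mod 8); ε(u)ε(v)=1·0, αω(v)=6·1, βω(u)=1·1; sum ≡ 1  ⇒  -1.
(a,b)_17: α=2, u≡1; β=1, v≡15 (mod 17); (1|17)=+1, (15|17)=+1; sign (−1)^0·+1^1·+1^2 = +1.
(a,b)_∞: sgn(35)=+, sgn(35530)=+, so +1.
|Ram(35, 35530)| = 4, even; anisotropic at {2, 5, 7, 11}.

[2, 5, 7, 11]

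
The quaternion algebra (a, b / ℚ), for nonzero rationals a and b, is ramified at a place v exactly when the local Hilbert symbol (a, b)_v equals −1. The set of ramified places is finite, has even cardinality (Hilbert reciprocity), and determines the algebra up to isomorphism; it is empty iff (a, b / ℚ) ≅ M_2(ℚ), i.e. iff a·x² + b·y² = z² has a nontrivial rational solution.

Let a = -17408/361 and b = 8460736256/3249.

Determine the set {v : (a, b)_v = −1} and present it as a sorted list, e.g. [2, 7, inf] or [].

[2, 17]

(a, b) ≡ (-17, 119) mod (ℚ^×)²; places V = {2, 3, 7, 17, 19, 31, ∞}.
(a,b)_7: α=0, u≡2; β=1, v≡6 (mod 7); (2|7)=+1, (6|7)=-1; sign (−1)^0·+1^1·-1^0 = +1.
(a,b)_17: α=1, u≡16; β=3, v≡6 (mod 17); (16|17)=+1, (6|17)=-1; sign (−1)^0·+1^3·-1^1 = -1.
(a,b)_3: α=0, u≡1; β=-2, v≡2 (mod 3); (1|3)=+1, (2|3)=-1; sign (−1)^0·+1^-2·-1^0 = +1.
(a,b)_2: α=10, β=8; u≡7, v≡7 (mod 8); ε(u)ε(v)=1·1, αω(v)=10·0, βω(u)=8·0; sum ≡ 1  ⇒  -1.
(a,b)_∞: sgn(-17)=−, sgn(119)=+, so +1.
(a,b)_31: α=0, u≡10; β=2, v≡15 (mod 31); (10|31)=+1, (15|31)=-1; sign (−1)^0·+1^2·-1^0 = +1.
(a,b)_19: α=-2, u≡15; β=-2, v≡11 (mod 19); (15|19)=-1, (11|19)=+1; sign (−1)^0·-1^-2·+1^-2 = +1.
Ram(-17, 119) = {2, 17}; no ℚ_2-point on the conic.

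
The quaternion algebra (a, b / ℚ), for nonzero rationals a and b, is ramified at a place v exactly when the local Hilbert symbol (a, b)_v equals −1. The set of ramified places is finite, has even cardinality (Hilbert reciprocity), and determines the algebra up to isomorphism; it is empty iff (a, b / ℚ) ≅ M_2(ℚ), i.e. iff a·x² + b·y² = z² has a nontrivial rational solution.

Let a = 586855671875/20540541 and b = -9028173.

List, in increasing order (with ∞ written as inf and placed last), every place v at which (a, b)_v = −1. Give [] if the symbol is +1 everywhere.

Mod squares: a ≡ 6783, b ≡ -74613. Check v ∈ {∞, 2, 3, 5, 7, 11, 17, 19, 23, 31, 43}.
v=23: a=23^-2·(≡21), b=23^0·(≡17) mod 23; (21|23)=-1, (17|23)=-1; (−1)^{-2·0·11}·(-1)^0·(-1)^-2 = +1.
v=43: a=43^-2·(≡22), b=43^0·(≡21) mod 43; (22|43)=-1, (21|43)=+1; (−1)^{-2·0·21}·(-1)^0·(+1)^-2 = +1.
v=31: a=31^2·(≡18), b=31^0·(≡19) mod 31; (18|31)=+1, (19|31)=+1; (−1)^{2·0·15}·(+1)^0·(+1)^2 = +1.
v=∞: 6783 > 0 and -74613 < 0  ⇒  (a,b)_∞ = +1.
v=17: a=17^1·(≡2), b=17^1·(≡11) mod 17; (2|17)=+1, (11|17)=-1; (−1)^{1·1·8}·(+1)^1·(-1)^1 = -1.
v=3: a=3^-1·(≡2), b=3^1·(≡2) mod 3; (2|3)=-1, (2|3)=-1; (−1)^{-1·1·1}·(-1)^1·(-1)^-1 = -1.
v=5: a=5^6·(≡3), b=5^0·(≡2) mod 5; (3|5)=-1, (2|5)=-1; (−1)^{6·0·2}·(-1)^0·(-1)^6 = +1.
v=19: a=19^1·(≡12), b=19^1·(≡4) mod 19; (12|19)=-1, (4|19)=+1; (−1)^{1·1·9}·(-1)^1·(+1)^1 = +1.
v=7: a=7^-1·(≡5), b=7^1·(≡4) mod 7; (5|7)=-1, (4|7)=+1; (−1)^{-1·1·3}·(-1)^1·(+1)^-1 = +1.
v=2: v_2(a)=0, v_2(b)=0; units ≡ 7, 3 (mod 8); ε·ε+αω+βω = 1·1+0·1+0·0 ≡ 1  ⇒  (a,b)_2 = -1.
v=11: a=11^2·(≡8), b=11^3·(≡4) mod 11; (8|11)=-1, (4|11)=+1; (−1)^{2·3·5}·(-1)^3·(+1)^2 = -1.
Ram(6783, -74613) = {2, 3, 11, 17}; no ℚ_2-point on the conic.

[2, 3, 11, 17]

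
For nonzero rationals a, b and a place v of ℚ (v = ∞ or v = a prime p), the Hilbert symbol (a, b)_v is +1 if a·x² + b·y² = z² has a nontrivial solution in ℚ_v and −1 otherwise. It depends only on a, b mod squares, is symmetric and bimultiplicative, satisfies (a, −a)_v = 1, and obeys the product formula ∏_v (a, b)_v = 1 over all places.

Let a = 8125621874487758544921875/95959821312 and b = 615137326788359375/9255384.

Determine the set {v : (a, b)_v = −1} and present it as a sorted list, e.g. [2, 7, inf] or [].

Mod squares: a ≡ 33, b ≡ 2730. Check v ∈ {∞, 2, 3, 5, 7, 11, 13, 17, 23}.
v=11: a=11^9·(≡3), b=11^6·(≡7) mod 11; (3|11)=+1, (7|11)=-1; (−1)^{9·6·5}·(+1)^6·(-1)^9 = -1.
v=23: a=23^-2·(≡7), b=23^-2·(≡6) mod 23; (7|23)=-1, (6|23)=+1; (−1)^{-2·-2·11}·(-1)^-2·(+1)^-2 = +1.
v=7: a=7^0·(≡5), b=7^1·(≡5) mod 7; (5|7)=-1, (5|7)=-1; (−1)^{0·1·3}·(-1)^1·(-1)^0 = -1.
v=3: a=3^-11·(≡2), b=3^-7·(≡1) mod 3; (2|3)=-1, (1|3)=+1; (−1)^{-11·-7·1}·(-1)^-7·(+1)^-11 = +1.
v=∞: 33 > 0 and 2730 > 0  ⇒  (a,b)_∞ = +1.
v=2: v_2(a)=-10, v_2(b)=-3; units ≡ 1, 5 (mod 8); ε·ε+αω+βω = 0·0+-10·1+-3·0 ≡ 0  ⇒  (a,b)_2 = +1.
v=13: a=13^2·(≡5), b=13^3·(≡5) mod 13; (5|13)=-1, (5|13)=-1; (−1)^{2·3·6}·(-1)^3·(-1)^2 = -1.
v=5: a=5^12·(≡2), b=5^7·(≡4) mod 5; (2|5)=-1, (4|5)=+1; (−1)^{12·7·2}·(-1)^7·(+1)^12 = -1.
v=17: a=17^4·(≡2), b=17^2·(≡5) mod 17; (2|17)=+1, (5|17)=-1; (−1)^{4·2·8}·(+1)^2·(-1)^4 = +1.
Ram(33, 2730) = {5, 7, 11, 13}; no ℚ_5-point on the conic.

[5, 7, 11, 13]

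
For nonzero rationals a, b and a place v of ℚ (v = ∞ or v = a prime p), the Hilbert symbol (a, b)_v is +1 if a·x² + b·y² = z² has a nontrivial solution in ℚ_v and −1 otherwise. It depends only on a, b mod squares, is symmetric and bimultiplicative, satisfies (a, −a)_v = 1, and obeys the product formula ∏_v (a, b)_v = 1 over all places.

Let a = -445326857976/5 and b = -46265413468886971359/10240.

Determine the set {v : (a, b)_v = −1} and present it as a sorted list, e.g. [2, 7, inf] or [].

Mod squares: a ≡ -6630, b ≡ -2310. Check v ∈ {∞, 2, 3, 5, 7, 11, 13, 17}.
v=∞: -6630 < 0 and -2310 < 0  ⇒  (a,b)_∞ = -1.
v=13: a=13^1·(≡9), b=13^4·(≡12) mod 13; (9|13)=+1, (12|13)=+1; (−1)^{1·4·6}·(+1)^4·(+1)^1 = +1.
v=7: a=7^4·(≡3), b=7^5·(≡3) mod 7; (3|7)=-1, (3|7)=-1; (−1)^{4·5·3}·(-1)^5·(-1)^4 = -1.
v=3: a=3^1·(≡1), b=3^1·(≡1) mod 3; (1|3)=+1, (1|3)=+1; (−1)^{1·1·1}·(+1)^1·(+1)^1 = -1.
v=5: a=5^-1·(≡4), b=5^-1·(≡2) mod 5; (4|5)=+1, (2|5)=-1; (−1)^{-1·-1·2}·(+1)^-1·(-1)^-1 = -1.
v=17: a=17^3·(≡4), b=17^6·(≡15) mod 17; (4|17)=+1, (15|17)=+1; (−1)^{3·6·8}·(+1)^6·(+1)^3 = +1.
v=2: v_2(a)=3, v_2(b)=-11; units ≡ 5, 5 (mod 8); ε·ε+αω+βω = 0·0+3·1+-11·1 ≡ 0  ⇒  (a,b)_2 = +1.
v=11: a=11^2·(≡3), b=11^3·(≡2) mod 11; (3|11)=+1, (2|11)=-1; (−1)^{2·3·5}·(+1)^3·(-1)^2 = +1.
(-6630, -2310 / ℚ) ramifies at {3, 5, 7, ∞}: a division algebra.

[3, 5, 7, inf]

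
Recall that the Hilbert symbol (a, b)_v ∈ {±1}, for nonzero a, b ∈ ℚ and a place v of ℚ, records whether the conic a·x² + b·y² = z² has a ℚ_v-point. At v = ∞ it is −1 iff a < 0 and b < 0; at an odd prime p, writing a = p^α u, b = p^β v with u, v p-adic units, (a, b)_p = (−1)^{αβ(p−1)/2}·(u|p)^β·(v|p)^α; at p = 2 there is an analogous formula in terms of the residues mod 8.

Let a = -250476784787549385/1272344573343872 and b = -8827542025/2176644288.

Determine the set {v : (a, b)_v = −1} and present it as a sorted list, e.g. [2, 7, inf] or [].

[2, 3, 5, inf]

(a, b) ≡ (-130, -3) mod (ℚ^×)²; places V = {2, 3, 5, 7, 13, 19, 23, 31, 37, 43, 47, ∞}.
(a,b)_31: α=2, u≡4; β=0, v≡9 (mod 31); (4|31)=+1, (9|31)=+1; sign (−1)^0·+1^0·+1^2 = +1.
(a,b)_37: α=-4, u≡17; β=-2, v≡12 (mod 37); (17|37)=-1, (12|37)=+1; sign (−1)^0·-1^-2·+1^-4 = +1.
(a,b)_∞: sgn(-130)=−, sgn(-3)=−, so -1.
(a,b)_47: α=-2, u≡26; β=0, v≡20 (mod 47); (26|47)=-1, (20|47)=-1; sign (−1)^0·-1^0·-1^-2 = +1.
(a,b)_3: α=2, u≡2; β=-1, v≡2 (mod 3); (2|3)=-1, (2|3)=-1; sign (−1)^0·-1^-1·-1^2 = -1.
(a,b)_23: α=0, u≡12; β=2, v≡20 (mod 23); (12|23)=+1, (20|23)=-1; sign (−1)^0·+1^2·-1^0 = +1.
(a,b)_7: α=-4, u≡6; β=-2, v≡4 (mod 7); (6|7)=-1, (4|7)=+1; sign (−1)^0·-1^-2·+1^-4 = +1.
(a,b)_19: α=4, u≡3; β=2, v≡1 (mod 19); (3|19)=-1, (1|19)=+1; sign (−1)^0·-1^2·+1^4 = +1.
(a,b)_13: α=1, u≡9; β=-2, v≡1 (mod 13); (9|13)=+1, (1|13)=+1; sign (−1)^0·+1^-2·+1^1 = +1.
(a,b)_43: α=4, u≡30; β=2, v≡24 (mod 43); (30|43)=-1, (24|43)=+1; sign (−1)^0·-1^2·+1^4 = +1.
(a,b)_2: α=-7, β=-6; u≡7, v≡5 (mod 8); ε(u)ε(v)=1·0, αω(v)=-7·1, βω(u)=-6·0; sum ≡ 1  ⇒  -1.
(a,b)_5: α=1, u≡4; β=2, v≡3 (mod 5); (4|5)=+1, (3|5)=-1; sign (−1)^0·+1^2·-1^1 = -1.
(-130, -3 / ℚ) ramifies at {2, 3, 5, ∞}: a division algebra.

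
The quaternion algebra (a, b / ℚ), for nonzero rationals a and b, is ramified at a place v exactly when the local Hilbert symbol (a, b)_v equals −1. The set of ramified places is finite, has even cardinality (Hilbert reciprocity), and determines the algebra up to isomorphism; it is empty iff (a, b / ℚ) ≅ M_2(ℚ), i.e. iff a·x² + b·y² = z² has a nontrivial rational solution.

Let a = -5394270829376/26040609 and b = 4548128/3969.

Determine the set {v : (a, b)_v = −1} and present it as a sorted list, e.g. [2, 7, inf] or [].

[2, 29]

Mod squares: a ≡ -29, b ≡ 2. Check v ∈ {∞, 2, 3, 7, 11, 13, 29}.
v=29: a=29^3·(≡4), b=29^2·(≡11) mod 29; (4|29)=+1, (11|29)=-1; (−1)^{3·2·14}·(+1)^2·(-1)^3 = -1.
v=∞: -29 < 0 and 2 > 0  ⇒  (a,b)_∞ = +1.
v=11: a=11^2·(≡9), b=11^0·(≡10) mod 11; (9|11)=+1, (10|11)=-1; (−1)^{2·0·5}·(+1)^0·(-1)^2 = +1.
v=3: a=3^-12·(≡1), b=3^-4·(≡2) mod 3; (1|3)=+1, (2|3)=-1; (−1)^{-12·-4·1}·(+1)^-4·(-1)^-12 = +1.
v=2: v_2(a)=6, v_2(b)=5; units ≡ 3, 1 (mod 8); ε·ε+αω+βω = 1·0+6·0+5·1 ≡ 1  ⇒  (a,b)_2 = -1.
v=7: a=7^-2·(≡5), b=7^-2·(≡1) mod 7; (5|7)=-1, (1|7)=+1; (−1)^{-2·-2·3}·(-1)^-2·(+1)^-2 = +1.
v=13: a=13^4·(≡3), b=13^2·(≡7) mod 13; (3|13)=+1, (7|13)=-1; (−1)^{4·2·6}·(+1)^2·(-1)^4 = +1.
|Ram(-29, 2)| = 2, even; anisotropic at {2, 29}.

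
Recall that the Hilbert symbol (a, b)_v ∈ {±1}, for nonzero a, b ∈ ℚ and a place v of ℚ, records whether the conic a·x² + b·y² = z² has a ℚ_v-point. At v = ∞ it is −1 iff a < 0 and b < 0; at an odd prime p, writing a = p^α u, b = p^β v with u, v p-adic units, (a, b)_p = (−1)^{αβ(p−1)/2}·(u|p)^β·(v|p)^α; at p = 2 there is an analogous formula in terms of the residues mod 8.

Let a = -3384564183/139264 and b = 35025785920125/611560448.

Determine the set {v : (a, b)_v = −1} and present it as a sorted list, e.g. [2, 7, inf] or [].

[5, 17]

Mod squares: a ≡ -49742, b ≡ 1616615. Check v ∈ {∞, 2, 3, 5, 7, 11, 13, 17, 19, 43}.
v=17: a=17^-1·(≡15), b=17^-1·(≡14) mod 17; (15|17)=+1, (14|17)=-1; (−1)^{-1·-1·8}·(+1)^-1·(-1)^-1 = -1.
v=5: a=5^0·(≡3), b=5^3·(≡2) mod 5; (3|5)=-1, (2|5)=-1; (−1)^{0·3·2}·(-1)^3·(-1)^0 = -1.
v=3: a=3^4·(≡1), b=3^4·(≡2) mod 3; (1|3)=+1, (2|3)=-1; (−1)^{4·4·1}·(+1)^4·(-1)^4 = +1.
v=13: a=13^4·(≡12), b=13^5·(≡12) mod 13; (12|13)=+1, (12|13)=+1; (−1)^{4·5·6}·(+1)^5·(+1)^4 = +1.
v=2: v_2(a)=-13, v_2(b)=-10; units ≡ 1, 7 (mod 8); ε·ε+αω+βω = 0·1+-13·0+-10·0 ≡ 0  ⇒  (a,b)_2 = +1.
v=∞: -49742 < 0 and 1616615 > 0  ⇒  (a,b)_∞ = +1.
v=7: a=7^1·(≡3), b=7^1·(≡2) mod 7; (3|7)=-1, (2|7)=+1; (−1)^{1·1·3}·(-1)^1·(+1)^1 = +1.
v=11: a=11^1·(≡6), b=11^3·(≡5) mod 11; (6|11)=-1, (5|11)=+1; (−1)^{1·3·5}·(-1)^3·(+1)^1 = +1.
v=43: a=43^0·(≡23), b=43^-2·(≡20) mod 43; (23|43)=+1, (20|43)=-1; (−1)^{0·-2·21}·(+1)^-2·(-1)^0 = +1.
v=19: a=19^1·(≡16), b=19^-1·(≡14) mod 19; (16|19)=+1, (14|19)=-1; (−1)^{1·-1·9}·(+1)^-1·(-1)^1 = +1.
(-49742, 1616615 / ℚ) ramifies at {5, 17}: a division algebra.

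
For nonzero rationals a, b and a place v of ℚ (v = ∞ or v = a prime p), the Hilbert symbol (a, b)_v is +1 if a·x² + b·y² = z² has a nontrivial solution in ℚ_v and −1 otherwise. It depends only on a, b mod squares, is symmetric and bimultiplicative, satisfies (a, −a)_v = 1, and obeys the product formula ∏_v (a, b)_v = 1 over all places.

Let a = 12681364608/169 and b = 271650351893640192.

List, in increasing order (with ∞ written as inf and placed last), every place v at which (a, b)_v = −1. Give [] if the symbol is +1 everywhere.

(a, b) ≡ (16082, 37) mod (ℚ^×)²; places V = {2, 3, 11, 13, 17, 37, 43, ∞}.
(a,b)_37: α=2, u≡24; β=3, v≡3 (mod 37); (24|37)=-1, (3|37)=+1; sign (−1)^0·-1^3·+1^2 = -1.
(a,b)_13: α=-2, u≡3; β=0, v≡5 (mod 13); (3|13)=+1, (5|13)=-1; sign (−1)^0·+1^0·-1^-2 = +1.
(a,b)_43: α=1, u≡29; β=2, v≡30 (mod 43); (29|43)=-1, (30|43)=-1; sign (−1)^0·-1^2·-1^1 = -1.
(a,b)_∞: sgn(16082)=+, sgn(37)=+, so +1.
(a,b)_2: α=7, β=10; u≡1, v≡5 (mod 8); ε(u)ε(v)=0·0, αω(v)=7·1, βω(u)=10·0; sum ≡ 1  ⇒  -1.
(a,b)_11: α=1, u≡6; β=2, v≡9 (mod 11); (6|11)=-1, (9|11)=+1; sign (−1)^0·-1^2·+1^1 = +1.
(a,b)_3: α=2, u≡2; β=4, v≡1 (mod 3); (2|3)=-1, (1|3)=+1; sign (−1)^0·-1^4·+1^2 = +1.
(a,b)_17: α=1, u≡11; β=2, v≡5 (mod 17); (11|17)=-1, (5|17)=-1; sign (−1)^0·-1^2·-1^1 = -1.
(16082, 37 / ℚ) ramifies at {2, 17, 37, 43}: a division algebra.

[2, 17, 37, 43]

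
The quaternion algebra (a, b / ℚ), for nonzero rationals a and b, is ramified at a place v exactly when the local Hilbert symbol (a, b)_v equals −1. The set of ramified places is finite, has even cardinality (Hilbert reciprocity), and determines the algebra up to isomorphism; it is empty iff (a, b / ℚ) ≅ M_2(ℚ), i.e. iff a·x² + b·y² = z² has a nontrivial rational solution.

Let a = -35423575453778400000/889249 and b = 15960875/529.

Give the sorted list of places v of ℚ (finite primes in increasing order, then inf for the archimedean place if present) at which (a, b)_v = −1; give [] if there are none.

[7, 37]

(a, b) ≡ (-3515, 638435) mod (ℚ^×)²; places V = {2, 3, 5, 7, 17, 19, 23, 29, 37, 41, ∞}.
(a,b)_5: α=5, u≡3; β=3, v≡3 (mod 5); (3|5)=-1, (3|5)=-1; sign (−1)^0·-1^3·-1^5 = +1.
(a,b)_7: α=2, u≡5; β=1, v≡2 (mod 7); (5|7)=-1, (2|7)=+1; sign (−1)^0·-1^1·+1^2 = -1.
(a,b)_∞: sgn(-3515)=−, sgn(638435)=+, so +1.
(a,b)_19: α=3, u≡9; β=0, v≡6 (mod 19); (9|19)=+1, (6|19)=+1; sign (−1)^0·+1^0·+1^3 = +1.
(a,b)_2: α=8, β=0; u≡5, v≡3 (mod 8); ε(u)ε(v)=0·1, αω(v)=8·1, βω(u)=0·1; sum ≡ 0  ⇒  +1.
(a,b)_23: α=-2, u≡2; β=-2, v≡2 (mod 23); (2|23)=+1, (2|23)=+1; sign (−1)^0·+1^-2·+1^-2 = +1.
(a,b)_41: α=-2, u≡11; β=0, v≡14 (mod 41); (11|41)=-1, (14|41)=-1; sign (−1)^0·-1^0·-1^-2 = +1.
(a,b)_3: α=2, u≡1; β=0, v≡2 (mod 3); (1|3)=+1, (2|3)=-1; sign (−1)^0·+1^0·-1^2 = +1.
(a,b)_29: α=0, u≡5; β=1, v≡6 (mod 29); (5|29)=+1, (6|29)=+1; sign (−1)^0·+1^1·+1^0 = +1.
(a,b)_37: α=3, u≡36; β=1, v≡6 (mod 37); (36|37)=+1, (6|37)=-1; sign (−1)^0·+1^1·-1^3 = -1.
(a,b)_17: α=2, u≡9; β=1, v≡8 (mod 17); (9|17)=+1, (8|17)=+1; sign (−1)^0·+1^1·+1^2 = +1.
|Ram(-3515, 638435)| = 2, even; anisotropic at {7, 37}.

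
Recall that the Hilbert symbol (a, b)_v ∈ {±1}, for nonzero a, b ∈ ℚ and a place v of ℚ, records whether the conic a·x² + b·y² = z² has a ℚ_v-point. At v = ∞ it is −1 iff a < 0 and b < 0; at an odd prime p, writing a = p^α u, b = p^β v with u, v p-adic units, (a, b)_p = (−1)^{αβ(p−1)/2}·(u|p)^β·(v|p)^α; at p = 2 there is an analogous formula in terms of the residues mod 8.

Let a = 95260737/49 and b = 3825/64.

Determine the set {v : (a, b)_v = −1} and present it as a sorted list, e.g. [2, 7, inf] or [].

(a, b) ≡ (563673, 17) mod (ℚ^×)²; places V = {2, 3, 5, 7, 11, 13, 17, 19, 29, 31, ∞}.
(a,b)_7: α=-2, u≡5; β=0, v≡3 (mod 7); (5|7)=-1, (3|7)=-1; sign (−1)^0·-1^0·-1^-2 = +1.
(a,b)_∞: sgn(563673)=+, sgn(17)=+, so +1.
(a,b)_3: α=1, u≡1; β=2, v≡2 (mod 3); (1|3)=+1, (2|3)=-1; sign (−1)^0·+1^2·-1^1 = -1.
(a,b)_13: α=2, u≡11; β=0, v≡10 (mod 13); (11|13)=-1, (10|13)=+1; sign (−1)^0·-1^0·+1^2 = +1.
(a,b)_2: α=0, β=-6; u≡1, v≡1 (mod 8); ε(u)ε(v)=0·0, αω(v)=0·0, βω(u)=-6·0; sum ≡ 0  ⇒  +1.
(a,b)_5: α=0, u≡3; β=2, v≡2 (mod 5); (3|5)=-1, (2|5)=-1; sign (−1)^0·-1^2·-1^0 = +1.
(a,b)_17: α=0, u≡2; β=1, v≡16 (mod 17); (2|17)=+1, (16|17)=+1; sign (−1)^0·+1^1·+1^0 = +1.
(a,b)_31: α=1, u≡27; β=0, v≡6 (mod 31); (27|31)=-1, (6|31)=-1; sign (−1)^0·-1^0·-1^1 = -1.
(a,b)_19: α=1, u≡2; β=0, v≡9 (mod 19); (2|19)=-1, (9|19)=+1; sign (−1)^0·-1^0·+1^1 = +1.
(a,b)_11: α=1, u≡4; β=0, v≡7 (mod 11); (4|11)=+1, (7|11)=-1; sign (−1)^0·+1^0·-1^1 = -1.
(a,b)_29: α=1, u≡20; β=0, v≡14 (mod 29); (20|29)=+1, (14|29)=-1; sign (−1)^0·+1^0·-1^1 = -1.
Ram(563673, 17) = {3, 11, 29, 31}; no ℚ_3-point on the conic.

[3, 11, 29, 31]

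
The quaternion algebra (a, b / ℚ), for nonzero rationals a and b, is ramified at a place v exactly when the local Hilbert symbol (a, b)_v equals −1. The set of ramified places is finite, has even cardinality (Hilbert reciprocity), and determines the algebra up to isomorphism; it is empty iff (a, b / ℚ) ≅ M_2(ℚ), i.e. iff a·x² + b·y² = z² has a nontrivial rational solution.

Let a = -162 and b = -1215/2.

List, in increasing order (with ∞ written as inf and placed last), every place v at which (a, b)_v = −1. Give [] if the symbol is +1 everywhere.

[5, inf]

Mod squares: a ≡ -2, b ≡ -30. Check v ∈ {∞, 2, 3, 5}.
v=∞: -2 < 0 and -30 < 0  ⇒  (a,b)_∞ = -1.
v=5: a=5^0·(≡3), b=5^1·(≡1) mod 5; (3|5)=-1, (1|5)=+1; (−1)^{0·1·2}·(-1)^1·(+1)^0 = -1.
v=3: a=3^4·(≡1), b=3^5·(≡2) mod 3; (1|3)=+1, (2|3)=-1; (−1)^{4·5·1}·(+1)^5·(-1)^4 = +1.
v=2: v_2(a)=1, v_2(b)=-1; units ≡ 7, 1 (mod 8); ε·ε+αω+βω = 1·0+1·0+-1·0 ≡ 0  ⇒  (a,b)_2 = +1.
Ram(-2, -30) = {5, ∞}; no ℚ_5-point on the conic.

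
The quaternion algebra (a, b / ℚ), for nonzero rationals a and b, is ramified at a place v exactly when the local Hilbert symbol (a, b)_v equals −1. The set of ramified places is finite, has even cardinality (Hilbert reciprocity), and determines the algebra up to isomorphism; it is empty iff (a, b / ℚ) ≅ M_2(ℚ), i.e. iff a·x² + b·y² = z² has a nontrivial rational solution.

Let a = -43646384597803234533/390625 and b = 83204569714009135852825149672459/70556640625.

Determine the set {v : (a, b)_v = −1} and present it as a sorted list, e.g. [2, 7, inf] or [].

[2, 43]

Mod squares: a ≡ -517, b ≡ 206059139. Check v ∈ {∞, 2, 3, 5, 11, 13, 17, 23, 31, 43, 47}.
v=23: a=23^2·(≡18), b=23^3·(≡18) mod 23; (18|23)=+1, (18|23)=+1; (−1)^{2·3·11}·(+1)^3·(+1)^2 = +1.
v=3: a=3^12·(≡2), b=3^26·(≡2) mod 3; (2|3)=-1, (2|3)=-1; (−1)^{12·26·1}·(-1)^26·(-1)^12 = +1.
v=43: a=43^2·(≡8), b=43^3·(≡40) mod 43; (8|43)=-1, (40|43)=+1; (−1)^{2·3·21}·(-1)^3·(+1)^2 = -1.
v=2: v_2(a)=0, v_2(b)=0; units ≡ 3, 3 (mod 8); ε·ε+αω+βω = 1·1+0·1+0·1 ≡ 1  ⇒  (a,b)_2 = -1.
v=5: a=5^-8·(≡2), b=5^-12·(≡1) mod 5; (2|5)=-1, (1|5)=+1; (−1)^{-8·-12·2}·(-1)^-12·(+1)^-8 = +1.
v=17: a=17^0·(≡10), b=17^-2·(≡10) mod 17; (10|17)=-1, (10|17)=-1; (−1)^{0·-2·8}·(-1)^-2·(-1)^0 = +1.
v=31: a=31^2·(≡25), b=31^3·(≡9) mod 31; (25|31)=+1, (9|31)=+1; (−1)^{2·3·15}·(+1)^3·(+1)^2 = +1.
v=∞: -517 < 0 and 206059139 > 0  ⇒  (a,b)_∞ = +1.
v=13: a=13^2·(≡10), b=13^3·(≡6) mod 13; (10|13)=+1, (6|13)=-1; (−1)^{2·3·6}·(+1)^3·(-1)^2 = +1.
v=11: a=11^1·(≡2), b=11^1·(≡9) mod 11; (2|11)=-1, (9|11)=+1; (−1)^{1·1·5}·(-1)^1·(+1)^1 = +1.
v=47: a=47^1·(≡14), b=47^1·(≡33) mod 47; (14|47)=+1, (33|47)=-1; (−1)^{1·1·23}·(+1)^1·(-1)^1 = +1.
|Ram(-517, 206059139)| = 2, even; anisotropic at {2, 43}.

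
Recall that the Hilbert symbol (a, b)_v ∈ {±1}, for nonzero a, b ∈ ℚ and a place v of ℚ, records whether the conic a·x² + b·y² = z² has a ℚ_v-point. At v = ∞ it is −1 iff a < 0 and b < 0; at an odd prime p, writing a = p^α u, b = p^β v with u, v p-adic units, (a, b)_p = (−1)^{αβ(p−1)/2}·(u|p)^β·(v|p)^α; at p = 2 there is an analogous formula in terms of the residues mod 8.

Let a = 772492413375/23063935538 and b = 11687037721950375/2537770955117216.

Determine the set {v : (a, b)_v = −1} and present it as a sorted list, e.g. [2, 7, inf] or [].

[3, 5]

(a, b) ≡ (30, 390) mod (ℚ^×)²; places V = {2, 3, 5, 7, 13, 23, 29, 41, ∞}.
(a,b)_2: α=-1, β=-5; u≡7, v≡3 (mod 8); ε(u)ε(v)=1·1, αω(v)=-1·1, βω(u)=-5·0; sum ≡ 0  ⇒  +1.
(a,b)_13: α=0, u≡1; β=-1, v≡10 (mod 13); (1|13)=+1, (10|13)=+1; sign (−1)^0·+1^-1·+1^0 = +1.
(a,b)_41: α=4, u≡22; β=6, v≡4 (mod 41); (22|41)=-1, (4|41)=+1; sign (−1)^0·-1^6·+1^4 = +1.
(a,b)_7: α=-2, u≡1; β=-2, v≡5 (mod 7); (1|7)=+1, (5|7)=-1; sign (−1)^0·+1^-2·-1^-2 = +1.
(a,b)_5: α=3, u≡4; β=3, v≡3 (mod 5); (4|5)=+1, (3|5)=-1; sign (−1)^0·+1^3·-1^3 = -1.
(a,b)_23: α=-4, u≡14; β=-6, v≡22 (mod 23); (14|23)=-1, (22|23)=-1; sign (−1)^0·-1^-6·-1^-4 = +1.
(a,b)_∞: sgn(30)=+, sgn(390)=+, so +1.
(a,b)_29: α=-2, u≡20; β=-2, v≡28 (mod 29); (20|29)=+1, (28|29)=+1; sign (−1)^0·+1^-2·+1^-2 = +1.
(a,b)_3: α=7, u≡1; β=9, v≡1 (mod 3); (1|3)=+1, (1|3)=+1; sign (−1)^1·+1^9·+1^7 = -1.
Ram(30, 390) = {3, 5}; no ℚ_3-point on the conic.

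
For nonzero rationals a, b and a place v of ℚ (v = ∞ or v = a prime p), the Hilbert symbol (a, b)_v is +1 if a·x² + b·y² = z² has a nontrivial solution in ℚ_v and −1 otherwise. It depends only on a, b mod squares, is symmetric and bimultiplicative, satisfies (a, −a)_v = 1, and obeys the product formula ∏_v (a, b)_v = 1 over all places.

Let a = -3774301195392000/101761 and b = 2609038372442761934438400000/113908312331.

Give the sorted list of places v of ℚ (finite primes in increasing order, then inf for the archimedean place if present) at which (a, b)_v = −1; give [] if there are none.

(a, b) ≡ (-5, 15015) mod (ℚ^×)²; places V = {2, 3, 5, 7, 11, 13, 17, 29, 37, ∞}.
(a,b)_5: α=3, u≡4; β=5, v≡3 (mod 5); (4|5)=+1, (3|5)=-1; sign (−1)^0·+1^5·-1^3 = -1.
(a,b)_2: α=10, β=18; u≡3, v≡7 (mod 8); ε(u)ε(v)=1·1, αω(v)=10·0, βω(u)=18·1; sum ≡ 1  ⇒  -1.
(a,b)_∞: sgn(-5)=−, sgn(15015)=+, so +1.
(a,b)_13: α=2, u≡5; β=3, v≡5 (mod 13); (5|13)=-1, (5|13)=-1; sign (−1)^0·-1^3·-1^2 = -1.
(a,b)_7: α=2, u≡2; β=3, v≡5 (mod 7); (2|7)=+1, (5|7)=-1; sign (−1)^0·+1^3·-1^2 = +1.
(a,b)_3: α=2, u≡1; β=3, v≡1 (mod 3); (1|3)=+1, (1|3)=+1; sign (−1)^0·+1^3·+1^2 = +1.
(a,b)_11: α=-2, u≡7; β=-5, v≡4 (mod 11); (7|11)=-1, (4|11)=+1; sign (−1)^0·-1^-5·+1^-2 = -1.
(a,b)_29: α=-2, u≡13; β=-4, v≡24 (mod 29); (13|29)=+1, (24|29)=+1; sign (−1)^0·+1^-4·+1^-2 = +1.
(a,b)_37: α=2, u≡8; β=4, v≡3 (mod 37); (8|37)=-1, (3|37)=+1; sign (−1)^0·-1^4·+1^2 = +1.
(a,b)_17: α=2, u≡12; β=4, v≡9 (mod 17); (12|17)=-1, (9|17)=+1; sign (−1)^0·-1^4·+1^2 = +1.
(-5, 15015 / ℚ) ramifies at {2, 5, 11, 13}: a division algebra.

[2, 5, 11, 13]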